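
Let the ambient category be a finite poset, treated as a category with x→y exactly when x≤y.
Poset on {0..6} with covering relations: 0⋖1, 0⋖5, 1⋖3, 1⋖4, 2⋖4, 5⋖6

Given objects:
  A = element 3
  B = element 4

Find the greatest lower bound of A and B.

Answer: A∧B = 1

Derivation:
Common predecessors of 3,4: {0,1}
  0 ⊑ 1
  1 ⊑ 1
glb = 1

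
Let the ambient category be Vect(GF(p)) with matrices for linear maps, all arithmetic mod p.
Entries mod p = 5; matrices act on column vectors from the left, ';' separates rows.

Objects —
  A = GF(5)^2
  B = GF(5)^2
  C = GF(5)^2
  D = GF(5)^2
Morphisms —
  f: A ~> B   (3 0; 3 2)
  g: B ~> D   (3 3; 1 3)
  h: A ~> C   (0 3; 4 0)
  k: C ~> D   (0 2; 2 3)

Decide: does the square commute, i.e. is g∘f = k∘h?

Answer: DOES NOT COMMUTE

Work:
Path 1 = f;g:
  e0=[1,0] f~>[3,3] g~>[3,2]
  e1=[0,1] f~>[0,2] g~>[1,1]
  ⟦path⟧₁ = (3 1; 2 1)
Path 2 = h;k:
  e0=[1,0] h~>[0,4] k~>[3,2]
  e1=[0,1] h~>[3,0] k~>[0,1]
  ⟦path⟧₂ = (3 0; 2 1)
Equal? NO — does not commute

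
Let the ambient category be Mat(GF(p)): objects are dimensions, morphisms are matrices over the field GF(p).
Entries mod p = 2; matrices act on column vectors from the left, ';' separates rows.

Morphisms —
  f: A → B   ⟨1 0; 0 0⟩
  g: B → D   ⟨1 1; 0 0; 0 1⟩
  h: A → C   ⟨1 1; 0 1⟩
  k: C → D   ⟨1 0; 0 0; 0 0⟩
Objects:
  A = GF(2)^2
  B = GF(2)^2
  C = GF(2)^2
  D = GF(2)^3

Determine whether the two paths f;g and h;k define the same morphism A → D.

1) trace f;g:
  e0=⟨1,0⟩ f→⟨1,0⟩ g→⟨1,0,0⟩
  e1=⟨0,1⟩ f→⟨0,0⟩ g→⟨0,0,0⟩
  composite₁ = ⟨1 0; 0 0; 0 0⟩
2) trace h;k:
  e0=⟨1,0⟩ h→⟨1,0⟩ k→⟨1,0,0⟩
  e1=⟨0,1⟩ h→⟨1,1⟩ k→⟨1,0,0⟩
  composite₂ = ⟨1 1; 0 0; 0 0⟩
Equal? differ; not commutative

Answer: DOES NOT COMMUTE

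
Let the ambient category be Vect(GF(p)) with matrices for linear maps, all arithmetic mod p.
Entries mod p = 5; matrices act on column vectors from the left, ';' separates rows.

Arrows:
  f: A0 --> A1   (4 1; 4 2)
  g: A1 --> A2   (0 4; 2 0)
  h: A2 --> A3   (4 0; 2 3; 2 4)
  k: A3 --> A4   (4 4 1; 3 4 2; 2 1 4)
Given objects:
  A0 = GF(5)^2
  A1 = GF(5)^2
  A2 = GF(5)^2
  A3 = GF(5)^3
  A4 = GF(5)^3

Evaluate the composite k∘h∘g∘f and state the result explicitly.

Answer: (4 0; 4 2; 0 2)

Derivation:
  e0=(1,0) f-->(4,4) g-->(1,3) h-->(4,1,4) k-->(4,4,0)
  e1=(0,1) f-->(1,2) g-->(3,2) h-->(2,2,4) k-->(0,2,2)
⟦path⟧: (4 0; 4 2; 0 2)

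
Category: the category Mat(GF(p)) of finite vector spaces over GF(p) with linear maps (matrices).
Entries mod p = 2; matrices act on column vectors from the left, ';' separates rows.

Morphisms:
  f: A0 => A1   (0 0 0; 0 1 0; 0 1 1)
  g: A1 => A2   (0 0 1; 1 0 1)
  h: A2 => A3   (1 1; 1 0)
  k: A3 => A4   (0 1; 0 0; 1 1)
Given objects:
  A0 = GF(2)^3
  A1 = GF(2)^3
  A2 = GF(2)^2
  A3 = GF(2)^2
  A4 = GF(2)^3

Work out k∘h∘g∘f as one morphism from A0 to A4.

Answer: (0 1 1; 0 0 0; 0 1 1)

Work:
  e0=⟨1,0,0⟩ f=>⟨0,0,0⟩ g=>⟨0,0⟩ h=>⟨0,0⟩ k=>⟨0,0,0⟩
  e1=⟨0,1,0⟩ f=>⟨0,1,1⟩ g=>⟨1,1⟩ h=>⟨0,1⟩ k=>⟨1,0,1⟩
  e2=⟨0,0,1⟩ f=>⟨0,0,1⟩ g=>⟨1,1⟩ h=>⟨0,1⟩ k=>⟨1,0,1⟩
composite: (0 1 1; 0 0 0; 0 1 1)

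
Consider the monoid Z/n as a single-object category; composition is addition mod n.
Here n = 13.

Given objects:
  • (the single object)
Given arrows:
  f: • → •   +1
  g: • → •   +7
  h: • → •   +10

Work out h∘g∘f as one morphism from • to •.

Answer: +5

Trace:
  0 +1≡1 +7≡8 +10≡5  (mod 13)
result: +5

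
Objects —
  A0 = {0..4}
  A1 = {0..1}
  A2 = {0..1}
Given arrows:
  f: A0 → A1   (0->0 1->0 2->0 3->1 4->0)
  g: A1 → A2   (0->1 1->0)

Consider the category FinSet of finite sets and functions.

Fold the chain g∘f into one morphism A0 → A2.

  0 f→0 g→1
  1 f→0 g→1
  2 f→0 g→1
  3 f→1 g→0
  4 f→0 g→1
⟦path⟧: (0->1 1->1 2->1 3->0 4->1)

Answer: (0->1 1->1 2->1 3->0 4->1)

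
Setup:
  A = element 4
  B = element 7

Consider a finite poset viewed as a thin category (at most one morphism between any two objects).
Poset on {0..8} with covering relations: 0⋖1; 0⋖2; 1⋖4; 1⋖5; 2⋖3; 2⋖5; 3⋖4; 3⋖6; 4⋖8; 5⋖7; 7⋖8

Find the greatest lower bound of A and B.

{x : x≤A ∧ x≤B} = {0,1,2}  (A=4, B=7)
  maximal lower bounds 1 and 2 are incomparable: neither 1≤2 nor 2≤1
→ no greatest lower bound exists

Answer: NO MEET EXISTS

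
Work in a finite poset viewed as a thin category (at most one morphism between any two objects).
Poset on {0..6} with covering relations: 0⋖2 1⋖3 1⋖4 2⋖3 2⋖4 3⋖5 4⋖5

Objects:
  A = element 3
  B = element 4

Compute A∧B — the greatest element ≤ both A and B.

Lower bounds of A=3 and B=4: {0,1,2}
  maximal lower bounds 1 and 2 are incomparable: neither 1<=2 nor 2<=1
→ no greatest lower bound exists

Answer: NO MEET EXISTS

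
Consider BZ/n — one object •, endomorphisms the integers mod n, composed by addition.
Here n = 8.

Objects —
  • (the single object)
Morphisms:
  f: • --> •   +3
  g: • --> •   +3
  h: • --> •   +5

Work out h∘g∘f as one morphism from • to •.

  0 +3≡3 +3≡6 +5≡3  (mod 8)
result: +3

Answer: +3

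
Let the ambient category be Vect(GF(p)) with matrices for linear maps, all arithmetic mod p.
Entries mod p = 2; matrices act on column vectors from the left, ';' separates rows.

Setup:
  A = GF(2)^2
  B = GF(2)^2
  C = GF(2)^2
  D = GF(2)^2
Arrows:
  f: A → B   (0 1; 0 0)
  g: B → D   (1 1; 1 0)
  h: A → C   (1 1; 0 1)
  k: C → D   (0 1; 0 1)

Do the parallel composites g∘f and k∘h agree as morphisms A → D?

1) trace f;g:
  e0=⟨1,0⟩ f→⟨0,0⟩ g→⟨0,0⟩
  e1=⟨0,1⟩ f→⟨1,0⟩ g→⟨1,1⟩
  ⟦path⟧₁ = (0 1; 0 1)
2) trace h;k:
  e0=⟨1,0⟩ h→⟨1,0⟩ k→⟨0,0⟩
  e1=⟨0,1⟩ h→⟨1,1⟩ k→⟨1,1⟩
  ⟦path⟧₂ = (0 1; 0 1)
Equal? equal; square commutes

Answer: COMMUTES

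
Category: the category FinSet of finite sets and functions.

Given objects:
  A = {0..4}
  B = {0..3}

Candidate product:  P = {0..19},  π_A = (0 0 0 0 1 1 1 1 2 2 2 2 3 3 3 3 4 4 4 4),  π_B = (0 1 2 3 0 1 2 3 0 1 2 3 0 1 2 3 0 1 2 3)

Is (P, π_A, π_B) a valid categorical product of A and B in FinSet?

|A|·|B| = 5·4 = 20;  |P| = 20
Check the pairing map k ↦ (π_A(k), π_B(k)):
  0 : (0,0)
  1 : (0,1)
  2 : (0,2)
  3 : (0,3)
  4 : (1,0)
  5 : (1,1)
  6 : (1,2)
  7 : (1,3)
  8 : (2,0)
  9 : (2,1)
  10 : (2,2)
  11 : (2,3)
  12 : (3,0)
  13 : (3,1)
  14 : (3,2)
  15 : (3,3)
  16 : (4,0)
  17 : (4,1)
  18 : (4,2)
  19 : (4,3)
distinct pairs in image: 20 / 20 needed
  → bijection onto A×B; projections well-typed.

Answer: VALID PRODUCT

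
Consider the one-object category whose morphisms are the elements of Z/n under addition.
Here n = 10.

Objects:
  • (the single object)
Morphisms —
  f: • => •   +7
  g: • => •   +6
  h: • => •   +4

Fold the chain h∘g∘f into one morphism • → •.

  0 +7≡7 +6≡3 +4≡7  (mod 10)
⟦path⟧: +7

Answer: +7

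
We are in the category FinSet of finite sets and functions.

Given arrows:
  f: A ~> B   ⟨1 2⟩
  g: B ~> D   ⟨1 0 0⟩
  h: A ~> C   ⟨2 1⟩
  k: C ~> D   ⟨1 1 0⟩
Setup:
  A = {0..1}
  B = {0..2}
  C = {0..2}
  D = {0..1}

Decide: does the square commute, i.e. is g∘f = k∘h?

Along f;g (path 1):
  0 f~>1 g~>0
  1 f~>2 g~>0
  result₁ = ⟨0 0⟩
Along h;k (path 2):
  0 h~>2 k~>0
  1 h~>1 k~>1
  result₂ = ⟨0 1⟩
Equal? NO — does not commute

Answer: DOES NOT COMMUTE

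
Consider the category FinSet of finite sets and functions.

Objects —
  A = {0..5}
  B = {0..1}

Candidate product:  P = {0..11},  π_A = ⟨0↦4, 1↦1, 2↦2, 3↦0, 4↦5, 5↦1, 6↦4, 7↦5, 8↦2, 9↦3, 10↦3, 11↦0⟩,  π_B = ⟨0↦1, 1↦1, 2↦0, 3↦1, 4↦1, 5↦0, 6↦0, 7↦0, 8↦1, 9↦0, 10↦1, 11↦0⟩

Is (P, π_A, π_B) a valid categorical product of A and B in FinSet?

|A|·|B| = 6·2 = 12;  |P| = 12
Check the pairing map k ↦ (π_A(k), π_B(k)):
  0 ↦ (4,1)
  1 ↦ (1,1)
  2 ↦ (2,0)
  3 ↦ (0,1)
  4 ↦ (5,1)
  5 ↦ (1,0)
  6 ↦ (4,0)
  7 ↦ (5,0)
  8 ↦ (2,1)
  9 ↦ (3,0)
  10 ↦ (3,1)
  11 ↦ (0,0)
distinct pairs in image: 12 / 12 needed
  → bijection onto A×B; projections well-typed.

Answer: VALID PRODUCT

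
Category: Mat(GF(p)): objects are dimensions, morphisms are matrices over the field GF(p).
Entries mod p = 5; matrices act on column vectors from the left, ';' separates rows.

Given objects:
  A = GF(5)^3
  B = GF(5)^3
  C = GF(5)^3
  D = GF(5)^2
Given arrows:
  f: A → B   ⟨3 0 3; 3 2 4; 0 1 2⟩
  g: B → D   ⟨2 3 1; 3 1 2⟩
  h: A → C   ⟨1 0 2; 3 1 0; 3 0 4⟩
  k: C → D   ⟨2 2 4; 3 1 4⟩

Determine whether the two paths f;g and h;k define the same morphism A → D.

Answer: DOES NOT COMMUTE

Trace:
1) trace f;g:
  e0=[1,0,0] f→[3,3,0] g→[0,2]
  e1=[0,1,0] f→[0,2,1] g→[2,4]
  e2=[0,0,1] f→[3,4,2] g→[0,2]
  ⟦path⟧₁ = ⟨0 2 0; 2 4 2⟩
2) trace h;k:
  e0=[1,0,0] h→[1,3,3] k→[0,3]
  e1=[0,1,0] h→[0,1,0] k→[2,1]
  e2=[0,0,1] h→[2,0,4] k→[0,2]
  ⟦path⟧₂ = ⟨0 2 0; 3 1 2⟩
Equal? distinct morphisms ✗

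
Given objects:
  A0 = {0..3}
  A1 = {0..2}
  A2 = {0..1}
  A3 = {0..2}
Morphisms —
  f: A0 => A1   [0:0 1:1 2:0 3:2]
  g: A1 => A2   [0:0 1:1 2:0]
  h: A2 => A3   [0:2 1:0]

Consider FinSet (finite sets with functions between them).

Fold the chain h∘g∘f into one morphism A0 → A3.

  0 f=>0 g=>0 h=>2
  1 f=>1 g=>1 h=>0
  2 f=>0 g=>0 h=>2
  3 f=>2 g=>0 h=>2
composite: [0:2 1:0 2:2 3:2]

Answer: [0:2 1:0 2:2 3:2]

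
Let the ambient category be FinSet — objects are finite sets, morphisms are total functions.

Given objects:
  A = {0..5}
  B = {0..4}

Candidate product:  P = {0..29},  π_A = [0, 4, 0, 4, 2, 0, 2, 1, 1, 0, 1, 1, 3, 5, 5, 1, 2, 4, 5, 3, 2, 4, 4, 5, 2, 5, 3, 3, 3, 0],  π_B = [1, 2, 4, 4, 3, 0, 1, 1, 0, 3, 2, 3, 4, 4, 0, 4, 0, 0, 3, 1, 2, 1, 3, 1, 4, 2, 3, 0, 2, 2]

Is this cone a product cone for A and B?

|A|·|B| = 6·5 = 30;  |P| = 30
Check the pairing map k ↦ (π_A(k), π_B(k)):
  0 -> (0,1)
  1 -> (4,2)
  2 -> (0,4)
  3 -> (4,4)
  4 -> (2,3)
  5 -> (0,0)
  6 -> (2,1)
  7 -> (1,1)
  8 -> (1,0)
  9 -> (0,3)
  10 -> (1,2)
  11 -> (1,3)
  12 -> (3,4)
  13 -> (5,4)
  14 -> (5,0)
  15 -> (1,4)
  16 -> (2,0)
  17 -> (4,0)
  18 -> (5,3)
  19 -> (3,1)
  20 -> (2,2)
  21 -> (4,1)
  22 -> (4,3)
  23 -> (5,1)
  24 -> (2,4)
  25 -> (5,2)
  26 -> (3,3)
  27 -> (3,0)
  28 -> (3,2)
  29 -> (0,2)
distinct pairs in image: 30 / 30 needed
  → bijection onto A×B; projections well-typed.

Answer: VALID PRODUCT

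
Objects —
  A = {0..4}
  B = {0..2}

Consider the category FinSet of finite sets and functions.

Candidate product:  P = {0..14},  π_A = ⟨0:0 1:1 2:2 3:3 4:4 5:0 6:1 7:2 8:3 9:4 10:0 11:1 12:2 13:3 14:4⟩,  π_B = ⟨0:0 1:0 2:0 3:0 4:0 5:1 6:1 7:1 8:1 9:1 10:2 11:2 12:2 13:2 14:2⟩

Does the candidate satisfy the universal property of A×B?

Answer: VALID PRODUCT

Derivation:
|A|·|B| = 5·3 = 15;  |P| = 15
Check the pairing map k ↦ (π_A(k), π_B(k)):
  0 : (0,0)
  1 : (1,0)
  2 : (2,0)
  3 : (3,0)
  4 : (4,0)
  5 : (0,1)
  6 : (1,1)
  7 : (2,1)
  8 : (3,1)
  9 : (4,1)
  10 : (0,2)
  11 : (1,2)
  12 : (2,2)
  13 : (3,2)
  14 : (4,2)
distinct pairs in image: 15 / 15 needed
  → bijection onto A×B; projections well-typed.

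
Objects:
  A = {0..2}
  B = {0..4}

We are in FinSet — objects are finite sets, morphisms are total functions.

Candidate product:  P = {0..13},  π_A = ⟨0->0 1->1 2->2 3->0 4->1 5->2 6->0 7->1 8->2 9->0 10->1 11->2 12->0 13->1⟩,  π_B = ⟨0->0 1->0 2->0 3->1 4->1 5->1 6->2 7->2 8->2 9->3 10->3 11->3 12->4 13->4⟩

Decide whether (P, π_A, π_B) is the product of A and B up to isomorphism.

|A|·|B| = 3·5 = 15;  |P| = 14
  → cardinalities differ; no bijection possible.

Answer: NOT A VALID PRODUCT — |P|=14 ≠ |A|·|B|=15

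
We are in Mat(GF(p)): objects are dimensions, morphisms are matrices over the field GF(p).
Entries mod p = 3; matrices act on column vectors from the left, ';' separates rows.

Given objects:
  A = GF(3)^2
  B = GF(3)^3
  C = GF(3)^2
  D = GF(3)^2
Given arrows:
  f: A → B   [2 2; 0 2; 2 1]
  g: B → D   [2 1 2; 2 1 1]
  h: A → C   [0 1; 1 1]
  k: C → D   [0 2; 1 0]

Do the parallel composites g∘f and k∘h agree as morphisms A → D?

Path 1 = f;g:
  e0=[1,0] f→[2,0,2] g→[2,0]
  e1=[0,1] f→[2,2,1] g→[2,1]
  composite₁ = [2 2; 0 1]
Path 2 = h;k:
  e0=[1,0] h→[0,1] k→[2,0]
  e1=[0,1] h→[1,1] k→[2,1]
  composite₂ = [2 2; 0 1]
Equal? equal; square commutes

Answer: COMMUTES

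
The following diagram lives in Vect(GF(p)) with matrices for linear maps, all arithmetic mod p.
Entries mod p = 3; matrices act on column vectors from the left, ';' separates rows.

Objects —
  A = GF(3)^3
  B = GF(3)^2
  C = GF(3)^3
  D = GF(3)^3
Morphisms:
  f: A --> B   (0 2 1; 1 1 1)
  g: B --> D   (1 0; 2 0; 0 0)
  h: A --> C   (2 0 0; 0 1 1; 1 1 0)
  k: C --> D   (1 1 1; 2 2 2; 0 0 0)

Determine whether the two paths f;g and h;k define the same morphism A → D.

Answer: COMMUTES

Derivation:
1) trace f;g:
  e0=(1,0,0) f-->(0,1) g-->(0,0,0)
  e1=(0,1,0) f-->(2,1) g-->(2,1,0)
  e2=(0,0,1) f-->(1,1) g-->(1,2,0)
  ⟦path⟧₁ = (0 2 1; 0 1 2; 0 0 0)
2) trace h;k:
  e0=(1,0,0) h-->(2,0,1) k-->(0,0,0)
  e1=(0,1,0) h-->(0,1,1) k-->(2,1,0)
  e2=(0,0,1) h-->(0,1,0) k-->(1,2,0)
  ⟦path⟧₂ = (0 2 1; 0 1 2; 0 0 0)
Equal? YES — commutes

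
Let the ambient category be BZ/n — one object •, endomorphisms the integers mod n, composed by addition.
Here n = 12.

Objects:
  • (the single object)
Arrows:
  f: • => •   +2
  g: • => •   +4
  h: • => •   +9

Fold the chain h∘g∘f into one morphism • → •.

Answer: +3

Derivation:
  0 +2≡2 +4≡6 +9≡3  (mod 12)
result: +3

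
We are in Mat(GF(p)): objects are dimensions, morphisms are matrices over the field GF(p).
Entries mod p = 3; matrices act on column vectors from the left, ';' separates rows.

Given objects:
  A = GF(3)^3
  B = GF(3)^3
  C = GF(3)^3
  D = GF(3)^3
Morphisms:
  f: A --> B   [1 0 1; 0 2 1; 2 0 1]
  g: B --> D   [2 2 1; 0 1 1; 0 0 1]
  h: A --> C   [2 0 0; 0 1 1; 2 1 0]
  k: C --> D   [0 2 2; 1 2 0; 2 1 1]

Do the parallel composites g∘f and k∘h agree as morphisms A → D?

Answer: DOES NOT COMMUTE

Derivation:
1) trace f;g:
  e0=⟨1,0,0⟩ f-->⟨1,0,2⟩ g-->⟨1,2,2⟩
  e1=⟨0,1,0⟩ f-->⟨0,2,0⟩ g-->⟨1,2,0⟩
  e2=⟨0,0,1⟩ f-->⟨1,1,1⟩ g-->⟨2,2,1⟩
  ⟦path⟧₁ = [1 1 2; 2 2 2; 2 0 1]
2) trace h;k:
  e0=⟨1,0,0⟩ h-->⟨2,0,2⟩ k-->⟨1,2,0⟩
  e1=⟨0,1,0⟩ h-->⟨0,1,1⟩ k-->⟨1,2,2⟩
  e2=⟨0,0,1⟩ h-->⟨0,1,0⟩ k-->⟨2,2,1⟩
  ⟦path⟧₂ = [1 1 2; 2 2 2; 0 2 1]
Equal? NO — does not commute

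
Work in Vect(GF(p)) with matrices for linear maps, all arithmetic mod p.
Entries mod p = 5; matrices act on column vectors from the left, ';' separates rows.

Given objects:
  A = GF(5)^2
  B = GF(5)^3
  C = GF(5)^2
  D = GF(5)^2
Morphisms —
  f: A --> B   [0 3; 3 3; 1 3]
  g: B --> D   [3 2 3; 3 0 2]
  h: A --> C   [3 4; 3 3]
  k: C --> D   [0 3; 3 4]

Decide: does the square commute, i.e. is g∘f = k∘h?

Along f;g (path 1):
  e0=[1,0] f-->[0,3,1] g-->[4,2]
  e1=[0,1] f-->[3,3,3] g-->[4,0]
  ⟦path⟧₁ = [4 4; 2 0]
Along h;k (path 2):
  e0=[1,0] h-->[3,3] k-->[4,1]
  e1=[0,1] h-->[4,3] k-->[4,4]
  ⟦path⟧₂ = [4 4; 1 4]
Equal? distinct morphisms ✗

Answer: DOES NOT COMMUTE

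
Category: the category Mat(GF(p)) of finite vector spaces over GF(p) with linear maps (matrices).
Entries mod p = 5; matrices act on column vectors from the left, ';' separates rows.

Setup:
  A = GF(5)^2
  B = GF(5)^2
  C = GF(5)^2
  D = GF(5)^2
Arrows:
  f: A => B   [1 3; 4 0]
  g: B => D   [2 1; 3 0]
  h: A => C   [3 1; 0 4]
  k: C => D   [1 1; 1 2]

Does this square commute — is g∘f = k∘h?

Answer: DOES NOT COMMUTE

Work:
Along f;g (path 1):
  e0=⟨1,0⟩ f=>⟨1,4⟩ g=>⟨1,3⟩
  e1=⟨0,1⟩ f=>⟨3,0⟩ g=>⟨1,4⟩
  ⟦path⟧₁ = [1 1; 3 4]
Along h;k (path 2):
  e0=⟨1,0⟩ h=>⟨3,0⟩ k=>⟨3,3⟩
  e1=⟨0,1⟩ h=>⟨1,4⟩ k=>⟨0,4⟩
  ⟦path⟧₂ = [3 0; 3 4]
Equal? differ; not commutative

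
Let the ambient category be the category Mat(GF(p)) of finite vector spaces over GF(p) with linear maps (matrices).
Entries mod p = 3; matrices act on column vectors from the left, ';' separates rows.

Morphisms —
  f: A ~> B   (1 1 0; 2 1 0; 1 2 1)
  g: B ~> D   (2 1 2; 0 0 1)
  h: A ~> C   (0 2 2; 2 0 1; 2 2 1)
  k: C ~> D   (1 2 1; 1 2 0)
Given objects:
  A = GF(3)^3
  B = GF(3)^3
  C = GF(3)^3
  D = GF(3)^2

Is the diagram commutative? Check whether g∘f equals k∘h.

Path 1 = f;g:
  e0=⟨1,0,0⟩ f~>⟨1,2,1⟩ g~>⟨0,1⟩
  e1=⟨0,1,0⟩ f~>⟨1,1,2⟩ g~>⟨1,2⟩
  e2=⟨0,0,1⟩ f~>⟨0,0,1⟩ g~>⟨2,1⟩
  ⟦path⟧₁ = (0 1 2; 1 2 1)
Path 2 = h;k:
  e0=⟨1,0,0⟩ h~>⟨0,2,2⟩ k~>⟨0,1⟩
  e1=⟨0,1,0⟩ h~>⟨2,0,2⟩ k~>⟨1,2⟩
  e2=⟨0,0,1⟩ h~>⟨2,1,1⟩ k~>⟨2,1⟩
  ⟦path⟧₂ = (0 1 2; 1 2 1)
Equal? equal; square commutes

Answer: COMMUTES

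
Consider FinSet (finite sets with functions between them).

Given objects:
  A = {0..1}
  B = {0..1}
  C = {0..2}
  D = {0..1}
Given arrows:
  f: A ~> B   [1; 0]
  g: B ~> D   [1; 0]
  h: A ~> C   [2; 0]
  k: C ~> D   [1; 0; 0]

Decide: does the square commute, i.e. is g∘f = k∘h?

Answer: COMMUTES

Trace:
Path 1 = f;g:
  0 f~>1 g~>0
  1 f~>0 g~>1
  ⟦path⟧₁ = [0; 1]
Path 2 = h;k:
  0 h~>2 k~>0
  1 h~>0 k~>1
  ⟦path⟧₂ = [0; 1]
Equal? YES — commutes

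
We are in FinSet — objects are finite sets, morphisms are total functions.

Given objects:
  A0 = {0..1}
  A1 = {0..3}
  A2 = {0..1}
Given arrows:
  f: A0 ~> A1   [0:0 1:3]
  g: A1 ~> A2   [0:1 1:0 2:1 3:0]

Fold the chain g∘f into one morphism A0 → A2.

Answer: [0:1 1:0]

Trace:
  0 f~>0 g~>1
  1 f~>3 g~>0
⟦path⟧: [0:1 1:0]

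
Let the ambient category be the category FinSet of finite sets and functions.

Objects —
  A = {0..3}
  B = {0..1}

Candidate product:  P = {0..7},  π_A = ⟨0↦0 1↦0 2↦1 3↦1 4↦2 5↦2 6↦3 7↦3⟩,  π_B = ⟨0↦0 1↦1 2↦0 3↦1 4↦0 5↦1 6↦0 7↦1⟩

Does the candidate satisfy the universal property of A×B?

|A|·|B| = 4·2 = 8;  |P| = 8
Check the pairing map k ↦ (π_A(k), π_B(k)):
  0 ↦ (0,0)
  1 ↦ (0,1)
  2 ↦ (1,0)
  3 ↦ (1,1)
  4 ↦ (2,0)
  5 ↦ (2,1)
  6 ↦ (3,0)
  7 ↦ (3,1)
distinct pairs in image: 8 / 8 needed
  → bijection onto A×B; projections well-typed.

Answer: VALID PRODUCT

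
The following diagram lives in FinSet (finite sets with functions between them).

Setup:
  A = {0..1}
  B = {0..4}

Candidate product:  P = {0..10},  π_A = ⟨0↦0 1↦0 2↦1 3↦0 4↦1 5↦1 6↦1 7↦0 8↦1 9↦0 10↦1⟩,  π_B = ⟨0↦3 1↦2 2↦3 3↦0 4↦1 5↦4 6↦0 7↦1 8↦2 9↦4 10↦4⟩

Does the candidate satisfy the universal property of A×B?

|A|·|B| = 2·5 = 10;  |P| = 11
  → cardinalities differ; no bijection possible.

Answer: NOT A VALID PRODUCT — |P|=11 ≠ |A|·|B|=10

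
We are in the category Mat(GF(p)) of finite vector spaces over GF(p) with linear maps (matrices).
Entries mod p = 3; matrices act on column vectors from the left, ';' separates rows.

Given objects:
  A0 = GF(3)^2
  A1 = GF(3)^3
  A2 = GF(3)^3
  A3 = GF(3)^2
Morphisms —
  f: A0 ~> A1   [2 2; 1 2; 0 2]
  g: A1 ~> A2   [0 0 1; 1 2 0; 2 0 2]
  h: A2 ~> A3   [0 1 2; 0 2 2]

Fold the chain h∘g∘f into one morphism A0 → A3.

  e0=[1,0] f~>[2,1,0] g~>[0,1,1] h~>[0,1]
  e1=[0,1] f~>[2,2,2] g~>[2,0,2] h~>[1,1]
composite: [0 1; 1 1]

Answer: [0 1; 1 1]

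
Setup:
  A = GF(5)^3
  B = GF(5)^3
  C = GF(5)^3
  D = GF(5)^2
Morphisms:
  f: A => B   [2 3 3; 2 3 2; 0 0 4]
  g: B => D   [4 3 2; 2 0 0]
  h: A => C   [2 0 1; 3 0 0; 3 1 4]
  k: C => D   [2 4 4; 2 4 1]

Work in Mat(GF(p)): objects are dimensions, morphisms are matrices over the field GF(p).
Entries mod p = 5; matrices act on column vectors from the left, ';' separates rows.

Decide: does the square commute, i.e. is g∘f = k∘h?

Path 1 = f;g:
  e0=⟨1,0,0⟩ f=>⟨2,2,0⟩ g=>⟨4,4⟩
  e1=⟨0,1,0⟩ f=>⟨3,3,0⟩ g=>⟨1,1⟩
  e2=⟨0,0,1⟩ f=>⟨3,2,4⟩ g=>⟨1,1⟩
  composite₁ = [4 1 1; 4 1 1]
Path 2 = h;k:
  e0=⟨1,0,0⟩ h=>⟨2,3,3⟩ k=>⟨3,4⟩
  e1=⟨0,1,0⟩ h=>⟨0,0,1⟩ k=>⟨4,1⟩
  e2=⟨0,0,1⟩ h=>⟨1,0,4⟩ k=>⟨3,1⟩
  composite₂ = [3 4 3; 4 1 1]
Equal? distinct morphisms ✗

Answer: DOES NOT COMMUTE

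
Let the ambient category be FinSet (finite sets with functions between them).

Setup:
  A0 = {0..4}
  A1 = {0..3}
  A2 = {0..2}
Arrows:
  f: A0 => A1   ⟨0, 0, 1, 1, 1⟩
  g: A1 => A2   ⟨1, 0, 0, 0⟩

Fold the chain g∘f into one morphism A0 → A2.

  0 f=>0 g=>1
  1 f=>0 g=>1
  2 f=>1 g=>0
  3 f=>1 g=>0
  4 f=>1 g=>0
composite: ⟨1, 1, 0, 0, 0⟩

Answer: ⟨1, 1, 0, 0, 0⟩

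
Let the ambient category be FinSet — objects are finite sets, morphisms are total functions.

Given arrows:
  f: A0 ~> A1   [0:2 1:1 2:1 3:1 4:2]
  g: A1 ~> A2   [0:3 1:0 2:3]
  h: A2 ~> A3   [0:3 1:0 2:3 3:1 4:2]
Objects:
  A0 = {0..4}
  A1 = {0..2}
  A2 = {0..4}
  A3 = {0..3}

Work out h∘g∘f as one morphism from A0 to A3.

  0 f~>2 g~>3 h~>1
  1 f~>1 g~>0 h~>3
  2 f~>1 g~>0 h~>3
  3 f~>1 g~>0 h~>3
  4 f~>2 g~>3 h~>1
composite: [0:1 1:3 2:3 3:3 4:1]

Answer: [0:1 1:3 2:3 3:3 4:1]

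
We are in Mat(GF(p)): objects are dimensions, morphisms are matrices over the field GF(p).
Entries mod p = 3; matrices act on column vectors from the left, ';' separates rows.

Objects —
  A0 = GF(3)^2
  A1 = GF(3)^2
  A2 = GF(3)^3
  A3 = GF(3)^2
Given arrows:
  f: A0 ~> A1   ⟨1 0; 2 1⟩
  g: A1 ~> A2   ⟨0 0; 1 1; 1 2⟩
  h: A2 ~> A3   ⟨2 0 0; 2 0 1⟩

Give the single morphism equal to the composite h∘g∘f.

  e0=[1,0] f~>[1,2] g~>[0,0,2] h~>[0,2]
  e1=[0,1] f~>[0,1] g~>[0,1,2] h~>[0,2]
result: ⟨0 0; 2 2⟩

Answer: ⟨0 0; 2 2⟩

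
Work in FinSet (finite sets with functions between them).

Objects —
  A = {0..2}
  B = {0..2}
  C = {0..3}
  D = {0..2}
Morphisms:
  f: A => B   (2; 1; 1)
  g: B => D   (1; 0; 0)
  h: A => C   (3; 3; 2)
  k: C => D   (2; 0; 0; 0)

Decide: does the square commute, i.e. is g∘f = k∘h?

Answer: COMMUTES

Derivation:
Path 1 = f;g:
  0 f=>2 g=>0
  1 f=>1 g=>0
  2 f=>1 g=>0
  result₁ = (0; 0; 0)
Path 2 = h;k:
  0 h=>3 k=>0
  1 h=>3 k=>0
  2 h=>2 k=>0
  result₂ = (0; 0; 0)
Equal? same morphism ✓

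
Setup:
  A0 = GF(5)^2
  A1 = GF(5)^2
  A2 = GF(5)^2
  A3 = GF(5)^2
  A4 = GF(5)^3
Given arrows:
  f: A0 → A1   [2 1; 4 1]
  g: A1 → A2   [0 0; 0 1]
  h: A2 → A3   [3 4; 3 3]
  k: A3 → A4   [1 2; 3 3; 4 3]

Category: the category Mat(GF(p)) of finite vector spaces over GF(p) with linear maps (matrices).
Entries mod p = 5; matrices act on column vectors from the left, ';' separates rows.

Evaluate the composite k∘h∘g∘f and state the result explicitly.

Answer: [0 0; 4 1; 0 0]

Trace:
  e0=⟨1,0⟩ f→⟨2,4⟩ g→⟨0,4⟩ h→⟨1,2⟩ k→⟨0,4,0⟩
  e1=⟨0,1⟩ f→⟨1,1⟩ g→⟨0,1⟩ h→⟨4,3⟩ k→⟨0,1,0⟩
result: [0 0; 4 1; 0 0]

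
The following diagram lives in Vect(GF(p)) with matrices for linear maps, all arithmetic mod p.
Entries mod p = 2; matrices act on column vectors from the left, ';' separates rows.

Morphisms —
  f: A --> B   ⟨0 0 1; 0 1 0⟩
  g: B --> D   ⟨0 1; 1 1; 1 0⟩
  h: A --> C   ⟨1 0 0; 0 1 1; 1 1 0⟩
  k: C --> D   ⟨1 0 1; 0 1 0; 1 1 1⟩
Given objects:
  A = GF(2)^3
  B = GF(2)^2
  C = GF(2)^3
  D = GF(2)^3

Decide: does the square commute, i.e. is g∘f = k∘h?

Answer: COMMUTES

Derivation:
1) trace f;g:
  e0=(1,0,0) f-->(0,0) g-->(0,0,0)
  e1=(0,1,0) f-->(0,1) g-->(1,1,0)
  e2=(0,0,1) f-->(1,0) g-->(0,1,1)
  result₁ = ⟨0 1 0; 0 1 1; 0 0 1⟩
2) trace h;k:
  e0=(1,0,0) h-->(1,0,1) k-->(0,0,0)
  e1=(0,1,0) h-->(0,1,1) k-->(1,1,0)
  e2=(0,0,1) h-->(0,1,0) k-->(0,1,1)
  result₂ = ⟨0 1 0; 0 1 1; 0 0 1⟩
Equal? YES — commutes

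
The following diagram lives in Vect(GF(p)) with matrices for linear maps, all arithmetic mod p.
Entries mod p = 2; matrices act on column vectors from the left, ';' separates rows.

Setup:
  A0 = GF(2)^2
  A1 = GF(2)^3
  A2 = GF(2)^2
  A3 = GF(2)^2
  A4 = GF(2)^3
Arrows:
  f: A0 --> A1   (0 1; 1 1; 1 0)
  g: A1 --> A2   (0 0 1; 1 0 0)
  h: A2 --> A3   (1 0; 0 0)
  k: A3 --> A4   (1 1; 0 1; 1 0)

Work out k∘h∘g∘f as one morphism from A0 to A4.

Answer: (1 0; 0 0; 1 0)

Derivation:
  e0=[1,0] f-->[0,1,1] g-->[1,0] h-->[1,0] k-->[1,0,1]
  e1=[0,1] f-->[1,1,0] g-->[0,1] h-->[0,0] k-->[0,0,0]
composite: (1 0; 0 0; 1 0)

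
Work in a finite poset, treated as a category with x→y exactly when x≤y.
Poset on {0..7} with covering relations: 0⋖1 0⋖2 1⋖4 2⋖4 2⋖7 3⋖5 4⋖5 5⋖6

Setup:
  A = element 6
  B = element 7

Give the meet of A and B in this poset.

Answer: A∧B = 2

Derivation:
Lower bounds of A=6 and B=7: {0,2}
  0 ⊑ 2
  2 ⊑ 2
glb = 2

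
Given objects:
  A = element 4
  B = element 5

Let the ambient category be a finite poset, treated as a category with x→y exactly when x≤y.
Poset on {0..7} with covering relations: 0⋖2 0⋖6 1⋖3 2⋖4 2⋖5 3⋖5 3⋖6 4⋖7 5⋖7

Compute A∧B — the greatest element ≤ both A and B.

Common predecessors of 4,5: {0,2}
  0 ≤ 2
  2 ≤ 2
glb = 2

Answer: A∧B = 2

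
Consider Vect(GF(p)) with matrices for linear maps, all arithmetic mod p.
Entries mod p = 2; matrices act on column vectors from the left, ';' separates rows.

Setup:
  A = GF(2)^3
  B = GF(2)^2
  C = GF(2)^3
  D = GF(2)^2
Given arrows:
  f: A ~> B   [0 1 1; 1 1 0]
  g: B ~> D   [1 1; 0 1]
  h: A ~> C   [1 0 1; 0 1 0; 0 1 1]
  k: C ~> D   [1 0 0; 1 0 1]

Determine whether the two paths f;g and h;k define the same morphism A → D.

Along f;g (path 1):
  e0=⟨1,0,0⟩ f~>⟨0,1⟩ g~>⟨1,1⟩
  e1=⟨0,1,0⟩ f~>⟨1,1⟩ g~>⟨0,1⟩
  e2=⟨0,0,1⟩ f~>⟨1,0⟩ g~>⟨1,0⟩
  composite₁ = [1 0 1; 1 1 0]
Along h;k (path 2):
  e0=⟨1,0,0⟩ h~>⟨1,0,0⟩ k~>⟨1,1⟩
  e1=⟨0,1,0⟩ h~>⟨0,1,1⟩ k~>⟨0,1⟩
  e2=⟨0,0,1⟩ h~>⟨1,0,1⟩ k~>⟨1,0⟩
  composite₂ = [1 0 1; 1 1 0]
Equal? same morphism ✓

Answer: COMMUTES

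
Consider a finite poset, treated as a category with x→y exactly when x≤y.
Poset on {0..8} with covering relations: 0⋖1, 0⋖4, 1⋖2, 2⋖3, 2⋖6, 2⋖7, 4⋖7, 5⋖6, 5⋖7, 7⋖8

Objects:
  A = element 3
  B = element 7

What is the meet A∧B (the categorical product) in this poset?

Lower bounds of A=3 and B=7: {0,1,2}
  0 <= 2
  1 <= 2
  2 <= 2
glb = 2

Answer: A∧B = 2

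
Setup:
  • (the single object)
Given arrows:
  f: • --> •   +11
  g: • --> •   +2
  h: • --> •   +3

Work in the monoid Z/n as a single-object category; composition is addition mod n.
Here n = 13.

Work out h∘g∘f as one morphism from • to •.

  0 +11≡11 +2≡0 +3≡3  (mod 13)
⟦path⟧: +3

Answer: +3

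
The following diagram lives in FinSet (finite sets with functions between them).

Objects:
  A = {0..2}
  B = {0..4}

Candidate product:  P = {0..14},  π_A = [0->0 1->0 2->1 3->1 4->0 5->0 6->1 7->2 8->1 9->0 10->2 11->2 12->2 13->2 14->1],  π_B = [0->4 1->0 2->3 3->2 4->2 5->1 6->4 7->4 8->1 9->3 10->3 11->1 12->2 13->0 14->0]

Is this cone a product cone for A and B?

|A|·|B| = 3·5 = 15;  |P| = 15
Check the pairing map k ↦ (π_A(k), π_B(k)):
  0 -> (0,4)
  1 -> (0,0)
  2 -> (1,3)
  3 -> (1,2)
  4 -> (0,2)
  5 -> (0,1)
  6 -> (1,4)
  7 -> (2,4)
  8 -> (1,1)
  9 -> (0,3)
  10 -> (2,3)
  11 -> (2,1)
  12 -> (2,2)
  13 -> (2,0)
  14 -> (1,0)
distinct pairs in image: 15 / 15 needed
  → bijection onto A×B; projections well-typed.

Answer: VALID PRODUCT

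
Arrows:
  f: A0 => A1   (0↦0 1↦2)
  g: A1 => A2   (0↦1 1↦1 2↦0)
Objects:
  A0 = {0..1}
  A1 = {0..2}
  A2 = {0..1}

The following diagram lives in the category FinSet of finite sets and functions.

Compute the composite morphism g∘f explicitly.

Answer: (0↦1 1↦0)

Derivation:
  0 f=>0 g=>1
  1 f=>2 g=>0
composite: (0↦1 1↦0)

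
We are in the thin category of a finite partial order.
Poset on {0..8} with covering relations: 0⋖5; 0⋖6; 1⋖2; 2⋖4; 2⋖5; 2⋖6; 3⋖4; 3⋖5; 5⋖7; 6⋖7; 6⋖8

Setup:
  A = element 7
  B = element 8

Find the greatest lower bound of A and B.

Answer: A∧B = 6

Derivation:
Lower bounds of A=7 and B=8: {0,1,2,6}
  0 <= 6
  1 <= 6
  2 <= 6
  6 <= 6
glb = 6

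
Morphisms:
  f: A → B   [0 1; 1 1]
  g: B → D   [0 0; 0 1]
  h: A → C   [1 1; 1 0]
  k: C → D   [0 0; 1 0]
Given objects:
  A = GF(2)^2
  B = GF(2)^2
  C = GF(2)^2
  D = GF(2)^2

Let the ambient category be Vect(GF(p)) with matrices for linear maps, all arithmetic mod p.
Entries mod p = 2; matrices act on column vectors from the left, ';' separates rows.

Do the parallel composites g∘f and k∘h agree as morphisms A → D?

Answer: COMMUTES

Derivation:
Along f;g (path 1):
  e0=(1,0) f→(0,1) g→(0,1)
  e1=(0,1) f→(1,1) g→(0,1)
  result₁ = [0 0; 1 1]
Along h;k (path 2):
  e0=(1,0) h→(1,1) k→(0,1)
  e1=(0,1) h→(1,0) k→(0,1)
  result₂ = [0 0; 1 1]
Equal? same morphism ✓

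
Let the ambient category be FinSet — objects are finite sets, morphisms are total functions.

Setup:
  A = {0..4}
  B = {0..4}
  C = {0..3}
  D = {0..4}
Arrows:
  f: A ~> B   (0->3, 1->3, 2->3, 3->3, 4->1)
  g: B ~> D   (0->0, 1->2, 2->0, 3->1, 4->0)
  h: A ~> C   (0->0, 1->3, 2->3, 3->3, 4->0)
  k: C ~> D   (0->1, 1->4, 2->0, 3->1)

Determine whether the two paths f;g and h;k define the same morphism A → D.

Path 1 = f;g:
  0 f~>3 g~>1
  1 f~>3 g~>1
  2 f~>3 g~>1
  3 f~>3 g~>1
  4 f~>1 g~>2
  result₁ = (0->1, 1->1, 2->1, 3->1, 4->2)
Path 2 = h;k:
  0 h~>0 k~>1
  1 h~>3 k~>1
  2 h~>3 k~>1
  3 h~>3 k~>1
  4 h~>0 k~>1
  result₂ = (0->1, 1->1, 2->1, 3->1, 4->1)
Equal? distinct morphisms ✗

Answer: DOES NOT COMMUTE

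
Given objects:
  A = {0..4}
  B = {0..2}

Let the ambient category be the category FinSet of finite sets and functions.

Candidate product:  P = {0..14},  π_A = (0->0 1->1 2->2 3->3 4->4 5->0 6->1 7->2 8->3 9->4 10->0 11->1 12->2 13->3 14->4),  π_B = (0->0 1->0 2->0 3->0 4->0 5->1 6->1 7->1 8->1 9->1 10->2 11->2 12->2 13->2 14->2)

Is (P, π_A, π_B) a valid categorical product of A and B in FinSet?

|A|·|B| = 5·3 = 15;  |P| = 15
Check the pairing map k ↦ (π_A(k), π_B(k)):
  0 -> (0,0)
  1 -> (1,0)
  2 -> (2,0)
  3 -> (3,0)
  4 -> (4,0)
  5 -> (0,1)
  6 -> (1,1)
  7 -> (2,1)
  8 -> (3,1)
  9 -> (4,1)
  10 -> (0,2)
  11 -> (1,2)
  12 -> (2,2)
  13 -> (3,2)
  14 -> (4,2)
distinct pairs in image: 15 / 15 needed
  → bijection onto A×B; projections well-typed.

Answer: VALID PRODUCT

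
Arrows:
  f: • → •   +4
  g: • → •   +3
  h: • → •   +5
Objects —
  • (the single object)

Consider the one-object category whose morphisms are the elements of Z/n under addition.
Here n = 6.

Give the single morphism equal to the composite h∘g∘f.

  0 +4≡4 +3≡1 +5≡0  (mod 6)
composite: +0

Answer: +0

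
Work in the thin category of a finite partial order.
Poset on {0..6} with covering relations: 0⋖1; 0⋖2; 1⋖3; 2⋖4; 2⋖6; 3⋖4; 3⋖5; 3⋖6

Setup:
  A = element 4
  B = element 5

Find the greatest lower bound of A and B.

Answer: A∧B = 3

Derivation:
Lower bounds of A=4 and B=5: {0,1,3}
  0 ⊑ 3
  1 ⊑ 3
  3 ⊑ 3
glb = 3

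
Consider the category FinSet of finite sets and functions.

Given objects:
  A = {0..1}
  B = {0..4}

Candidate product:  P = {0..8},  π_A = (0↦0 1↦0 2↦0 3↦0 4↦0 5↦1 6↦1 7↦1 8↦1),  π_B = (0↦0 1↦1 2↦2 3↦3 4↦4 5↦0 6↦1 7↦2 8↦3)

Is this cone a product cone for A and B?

Answer: NOT A VALID PRODUCT — |P|=9 ≠ |A|·|B|=10

Work:
|A|·|B| = 2·5 = 10;  |P| = 9
  → cardinalities differ; no bijection possible.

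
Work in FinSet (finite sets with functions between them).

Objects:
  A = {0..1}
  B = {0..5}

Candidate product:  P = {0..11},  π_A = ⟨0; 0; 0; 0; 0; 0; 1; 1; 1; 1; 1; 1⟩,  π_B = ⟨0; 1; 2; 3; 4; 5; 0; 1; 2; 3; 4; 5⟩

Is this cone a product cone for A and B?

|A|·|B| = 2·6 = 12;  |P| = 12
Check the pairing map k ↦ (π_A(k), π_B(k)):
  0 ↦ (0,0)
  1 ↦ (0,1)
  2 ↦ (0,2)
  3 ↦ (0,3)
  4 ↦ (0,4)
  5 ↦ (0,5)
  6 ↦ (1,0)
  7 ↦ (1,1)
  8 ↦ (1,2)
  9 ↦ (1,3)
  10 ↦ (1,4)
  11 ↦ (1,5)
distinct pairs in image: 12 / 12 needed
  → bijection onto A×B; projections well-typed.

Answer: VALID PRODUCT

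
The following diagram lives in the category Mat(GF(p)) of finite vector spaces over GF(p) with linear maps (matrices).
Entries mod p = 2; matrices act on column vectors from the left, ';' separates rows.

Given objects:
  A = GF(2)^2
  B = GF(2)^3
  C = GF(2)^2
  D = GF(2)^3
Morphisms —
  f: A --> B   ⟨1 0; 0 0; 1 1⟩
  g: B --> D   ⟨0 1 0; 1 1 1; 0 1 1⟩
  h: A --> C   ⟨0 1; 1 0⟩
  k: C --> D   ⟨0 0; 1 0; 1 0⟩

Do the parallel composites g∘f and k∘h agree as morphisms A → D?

Answer: DOES NOT COMMUTE

Work:
1) trace f;g:
  e0=(1,0) f-->(1,0,1) g-->(0,0,1)
  e1=(0,1) f-->(0,0,1) g-->(0,1,1)
  composite₁ = ⟨0 0; 0 1; 1 1⟩
2) trace h;k:
  e0=(1,0) h-->(0,1) k-->(0,0,0)
  e1=(0,1) h-->(1,0) k-->(0,1,1)
  composite₂ = ⟨0 0; 0 1; 0 1⟩
Equal? NO — does not commute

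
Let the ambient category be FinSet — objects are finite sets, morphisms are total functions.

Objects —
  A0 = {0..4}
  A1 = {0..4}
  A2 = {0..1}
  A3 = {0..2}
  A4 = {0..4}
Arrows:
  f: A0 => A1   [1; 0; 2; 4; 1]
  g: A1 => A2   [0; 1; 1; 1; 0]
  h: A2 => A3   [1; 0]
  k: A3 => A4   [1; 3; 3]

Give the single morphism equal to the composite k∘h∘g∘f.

  0 f=>1 g=>1 h=>0 k=>1
  1 f=>0 g=>0 h=>1 k=>3
  2 f=>2 g=>1 h=>0 k=>1
  3 f=>4 g=>0 h=>1 k=>3
  4 f=>1 g=>1 h=>0 k=>1
composite: [1; 3; 1; 3; 1]

Answer: [1; 3; 1; 3; 1]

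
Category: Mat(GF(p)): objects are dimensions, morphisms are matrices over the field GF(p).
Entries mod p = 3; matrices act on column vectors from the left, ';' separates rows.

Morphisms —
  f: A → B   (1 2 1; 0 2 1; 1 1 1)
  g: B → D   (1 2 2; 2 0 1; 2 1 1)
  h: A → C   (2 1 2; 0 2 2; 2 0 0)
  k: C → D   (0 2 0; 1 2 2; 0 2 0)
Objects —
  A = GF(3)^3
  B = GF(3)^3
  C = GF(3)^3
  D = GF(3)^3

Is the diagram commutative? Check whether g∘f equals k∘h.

Path 1 = f;g:
  e0=⟨1,0,0⟩ f→⟨1,0,1⟩ g→⟨0,0,0⟩
  e1=⟨0,1,0⟩ f→⟨2,2,1⟩ g→⟨2,2,1⟩
  e2=⟨0,0,1⟩ f→⟨1,1,1⟩ g→⟨2,0,1⟩
  result₁ = (0 2 2; 0 2 0; 0 1 1)
Path 2 = h;k:
  e0=⟨1,0,0⟩ h→⟨2,0,2⟩ k→⟨0,0,0⟩
  e1=⟨0,1,0⟩ h→⟨1,2,0⟩ k→⟨1,2,1⟩
  e2=⟨0,0,1⟩ h→⟨2,2,0⟩ k→⟨1,0,1⟩
  result₂ = (0 1 1; 0 2 0; 0 1 1)
Equal? distinct morphisms ✗

Answer: DOES NOT COMMUTE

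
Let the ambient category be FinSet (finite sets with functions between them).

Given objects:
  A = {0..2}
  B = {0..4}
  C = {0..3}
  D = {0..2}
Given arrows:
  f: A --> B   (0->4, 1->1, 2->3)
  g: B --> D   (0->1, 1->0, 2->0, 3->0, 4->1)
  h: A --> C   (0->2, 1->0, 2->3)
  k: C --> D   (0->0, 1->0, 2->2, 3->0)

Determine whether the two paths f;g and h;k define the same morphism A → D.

Answer: DOES NOT COMMUTE

Trace:
Along f;g (path 1):
  0 f-->4 g-->1
  1 f-->1 g-->0
  2 f-->3 g-->0
  result₁ = (0->1, 1->0, 2->0)
Along h;k (path 2):
  0 h-->2 k-->2
  1 h-->0 k-->0
  2 h-->3 k-->0
  result₂ = (0->2, 1->0, 2->0)
Equal? differ; not commutative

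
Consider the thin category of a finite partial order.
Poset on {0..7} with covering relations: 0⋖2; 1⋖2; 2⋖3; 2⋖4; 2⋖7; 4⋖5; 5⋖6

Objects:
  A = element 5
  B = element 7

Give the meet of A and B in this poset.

{x : x<=A ∧ x<=B} = {0,1,2}  (A=5, B=7)
  0 <= 2
  1 <= 2
  2 <= 2
glb = 2

Answer: A∧B = 2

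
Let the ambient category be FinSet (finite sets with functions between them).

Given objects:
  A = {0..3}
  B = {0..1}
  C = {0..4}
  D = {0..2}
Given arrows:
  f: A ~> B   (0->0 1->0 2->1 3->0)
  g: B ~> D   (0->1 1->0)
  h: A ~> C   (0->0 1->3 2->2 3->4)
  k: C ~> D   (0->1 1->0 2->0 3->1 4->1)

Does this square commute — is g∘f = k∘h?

Along f;g (path 1):
  0 f~>0 g~>1
  1 f~>0 g~>1
  2 f~>1 g~>0
  3 f~>0 g~>1
  composite₁ = (0->1 1->1 2->0 3->1)
Along h;k (path 2):
  0 h~>0 k~>1
  1 h~>3 k~>1
  2 h~>2 k~>0
  3 h~>4 k~>1
  composite₂ = (0->1 1->1 2->0 3->1)
Equal? YES — commutes

Answer: COMMUTES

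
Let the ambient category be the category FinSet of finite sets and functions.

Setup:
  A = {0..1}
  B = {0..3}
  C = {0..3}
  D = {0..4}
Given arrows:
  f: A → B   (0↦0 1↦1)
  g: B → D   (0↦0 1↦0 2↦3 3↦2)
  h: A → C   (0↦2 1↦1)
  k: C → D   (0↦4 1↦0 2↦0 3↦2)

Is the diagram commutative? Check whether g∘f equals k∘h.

Along f;g (path 1):
  0 f→0 g→0
  1 f→1 g→0
  composite₁ = (0↦0 1↦0)
Along h;k (path 2):
  0 h→2 k→0
  1 h→1 k→0
  composite₂ = (0↦0 1↦0)
Equal? YES — commutes

Answer: COMMUTES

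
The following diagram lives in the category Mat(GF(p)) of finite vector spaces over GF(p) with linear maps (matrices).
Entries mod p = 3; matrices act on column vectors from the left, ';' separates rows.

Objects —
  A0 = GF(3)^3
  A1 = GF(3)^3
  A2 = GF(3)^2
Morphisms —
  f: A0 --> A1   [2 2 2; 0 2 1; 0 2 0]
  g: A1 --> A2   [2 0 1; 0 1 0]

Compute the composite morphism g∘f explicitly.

Answer: [1 0 1; 0 2 1]

Derivation:
  e0=⟨1,0,0⟩ f-->⟨2,0,0⟩ g-->⟨1,0⟩
  e1=⟨0,1,0⟩ f-->⟨2,2,2⟩ g-->⟨0,2⟩
  e2=⟨0,0,1⟩ f-->⟨2,1,0⟩ g-->⟨1,1⟩
⟦path⟧: [1 0 1; 0 2 1]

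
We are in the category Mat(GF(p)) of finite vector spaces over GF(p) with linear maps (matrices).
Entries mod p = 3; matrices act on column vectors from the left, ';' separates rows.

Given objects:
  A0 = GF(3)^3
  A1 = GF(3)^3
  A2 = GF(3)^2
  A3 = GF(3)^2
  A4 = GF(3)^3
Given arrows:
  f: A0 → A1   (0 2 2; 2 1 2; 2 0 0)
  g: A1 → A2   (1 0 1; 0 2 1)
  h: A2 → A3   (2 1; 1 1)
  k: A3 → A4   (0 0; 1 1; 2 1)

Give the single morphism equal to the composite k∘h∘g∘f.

  e0=[1,0,0] f→[0,2,2] g→[2,0] h→[1,2] k→[0,0,1]
  e1=[0,1,0] f→[2,1,0] g→[2,2] h→[0,1] k→[0,1,1]
  e2=[0,0,1] f→[2,2,0] g→[2,1] h→[2,0] k→[0,2,1]
⟦path⟧: (0 0 0; 0 1 2; 1 1 1)

Answer: (0 0 0; 0 1 2; 1 1 1)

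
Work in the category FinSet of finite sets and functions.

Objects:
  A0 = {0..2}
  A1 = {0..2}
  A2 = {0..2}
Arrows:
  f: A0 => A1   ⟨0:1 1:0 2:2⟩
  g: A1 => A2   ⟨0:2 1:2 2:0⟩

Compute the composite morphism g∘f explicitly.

  0 f=>1 g=>2
  1 f=>0 g=>2
  2 f=>2 g=>0
composite: ⟨0:2 1:2 2:0⟩

Answer: ⟨0:2 1:2 2:0⟩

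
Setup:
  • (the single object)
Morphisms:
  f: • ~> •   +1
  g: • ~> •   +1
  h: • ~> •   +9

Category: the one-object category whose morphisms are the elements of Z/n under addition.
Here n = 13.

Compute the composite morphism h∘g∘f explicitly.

  0 +1≡1 +1≡2 +9≡11  (mod 13)
composite: +11

Answer: +11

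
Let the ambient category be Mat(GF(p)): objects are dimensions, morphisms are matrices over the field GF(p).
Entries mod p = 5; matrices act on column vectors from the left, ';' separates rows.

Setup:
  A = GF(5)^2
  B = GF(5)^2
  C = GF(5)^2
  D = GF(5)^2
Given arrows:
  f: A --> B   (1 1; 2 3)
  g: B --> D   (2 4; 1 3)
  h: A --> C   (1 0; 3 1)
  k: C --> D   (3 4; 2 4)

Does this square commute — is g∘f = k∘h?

Answer: DOES NOT COMMUTE

Work:
Path 1 = f;g:
  e0=(1,0) f-->(1,2) g-->(0,2)
  e1=(0,1) f-->(1,3) g-->(4,0)
  composite₁ = (0 4; 2 0)
Path 2 = h;k:
  e0=(1,0) h-->(1,3) k-->(0,4)
  e1=(0,1) h-->(0,1) k-->(4,4)
  composite₂ = (0 4; 4 4)
Equal? differ; not commutative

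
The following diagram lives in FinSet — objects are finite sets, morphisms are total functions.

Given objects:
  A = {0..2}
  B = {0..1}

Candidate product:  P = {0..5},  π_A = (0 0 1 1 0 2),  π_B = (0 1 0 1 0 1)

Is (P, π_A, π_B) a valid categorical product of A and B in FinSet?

|A|·|B| = 3·2 = 6;  |P| = 6
Check the pairing map k ↦ (π_A(k), π_B(k)):
  0 -> (0,0)
  1 -> (0,1)
  2 -> (1,0)
  3 -> (1,1)
  4 -> (0,0)  ✗ repeats pair of k=0
  5 -> (2,1)
distinct pairs in image: 5 / 6 needed
  → (0,0) hit at k=0 and k=4

Answer: NOT A VALID PRODUCT — duplicate pair at indices 0,4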